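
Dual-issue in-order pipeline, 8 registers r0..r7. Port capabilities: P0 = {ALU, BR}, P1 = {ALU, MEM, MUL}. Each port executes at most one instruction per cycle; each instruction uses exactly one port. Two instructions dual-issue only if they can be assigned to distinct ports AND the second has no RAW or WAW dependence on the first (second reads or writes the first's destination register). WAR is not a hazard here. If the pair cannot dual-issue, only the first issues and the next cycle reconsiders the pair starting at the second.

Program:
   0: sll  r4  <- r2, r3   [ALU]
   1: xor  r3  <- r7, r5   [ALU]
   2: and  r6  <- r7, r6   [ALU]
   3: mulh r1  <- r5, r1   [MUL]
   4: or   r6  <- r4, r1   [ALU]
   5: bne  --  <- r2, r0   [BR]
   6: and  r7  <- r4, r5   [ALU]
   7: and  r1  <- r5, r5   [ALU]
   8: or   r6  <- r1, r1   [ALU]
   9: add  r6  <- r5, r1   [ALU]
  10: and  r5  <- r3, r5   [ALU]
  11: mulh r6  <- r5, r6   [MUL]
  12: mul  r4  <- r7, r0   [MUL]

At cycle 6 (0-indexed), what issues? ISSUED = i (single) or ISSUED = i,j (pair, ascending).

ISSUED = 11

0. sll.ALU+xor.ALU @i0+i1  | pair
1. and.ALU+mulh.MUL @i2+i3  | pair
2. or.ALU+bne.BR @i4+i5  | pair
3. and.ALU+and.ALU @i6+i7  | pair
4. or.ALU @i8  | WAW r6
5. add.ALU+and.ALU @i9+i10  | pair
6. mulh.MUL @i11  | no-port MUL/MUL
7. mul.MUL @i12  | tail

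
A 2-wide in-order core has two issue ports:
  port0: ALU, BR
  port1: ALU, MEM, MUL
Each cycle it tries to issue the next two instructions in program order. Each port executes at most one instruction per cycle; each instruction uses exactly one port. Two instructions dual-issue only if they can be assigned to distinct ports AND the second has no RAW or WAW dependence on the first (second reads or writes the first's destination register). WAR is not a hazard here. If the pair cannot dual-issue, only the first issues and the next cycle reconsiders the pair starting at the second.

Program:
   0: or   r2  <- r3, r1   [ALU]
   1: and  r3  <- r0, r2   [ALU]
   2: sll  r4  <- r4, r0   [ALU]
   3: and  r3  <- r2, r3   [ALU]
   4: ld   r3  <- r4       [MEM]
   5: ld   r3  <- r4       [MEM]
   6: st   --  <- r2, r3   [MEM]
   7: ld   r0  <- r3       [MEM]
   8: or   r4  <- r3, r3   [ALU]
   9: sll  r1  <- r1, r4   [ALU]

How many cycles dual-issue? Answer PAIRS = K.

#0 head=0: or.ALU i0 RAW r2
#1 head=1: and.ALU;sll.ALU i1&i2 2-wide
#2 head=3: and.ALU i3 WAW r3
#3 head=4: ld.MEM i4 no-port MEM/MEM
#4 head=5: ld.MEM i5 no-port MEM/MEM
#5 head=6: st.MEM i6 no-port MEM/MEM
#6 head=7: ld.MEM;or.ALU i7&i8 2-wide
#7 head=9: sll.ALU i9 tail

PAIRS = 2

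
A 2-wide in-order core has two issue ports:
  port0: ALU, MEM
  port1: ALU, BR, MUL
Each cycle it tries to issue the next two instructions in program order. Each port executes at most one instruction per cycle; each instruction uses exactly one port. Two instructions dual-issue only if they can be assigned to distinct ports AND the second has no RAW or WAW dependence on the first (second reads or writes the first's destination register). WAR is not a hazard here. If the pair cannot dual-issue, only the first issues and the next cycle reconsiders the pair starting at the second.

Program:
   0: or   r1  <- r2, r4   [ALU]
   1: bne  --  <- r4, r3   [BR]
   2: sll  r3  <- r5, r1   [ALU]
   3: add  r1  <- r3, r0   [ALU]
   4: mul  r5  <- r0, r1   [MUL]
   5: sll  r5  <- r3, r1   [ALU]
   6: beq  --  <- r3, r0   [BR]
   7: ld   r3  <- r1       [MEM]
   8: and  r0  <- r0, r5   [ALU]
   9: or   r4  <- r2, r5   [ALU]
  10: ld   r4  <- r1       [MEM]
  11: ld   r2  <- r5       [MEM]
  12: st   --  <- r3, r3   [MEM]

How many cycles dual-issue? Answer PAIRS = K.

#0 head=0: or.ALU bne.BR i0/i1 2-wide
#1 head=2: sll.ALU i2 RAW r3
#2 head=3: add.ALU i3 RAW r1
#3 head=4: mul.MUL i4 WAW r5
#4 head=5: sll.ALU beq.BR i5/i6 2-wide
#5 head=7: ld.MEM and.ALU i7/i8 2-wide
#6 head=9: or.ALU i9 WAW r4
#7 head=10: ld.MEM i10 no-port MEM/MEM
#8 head=11: ld.MEM i11 no-port MEM/MEM
#9 head=12: st.MEM i12 tail

PAIRS = 3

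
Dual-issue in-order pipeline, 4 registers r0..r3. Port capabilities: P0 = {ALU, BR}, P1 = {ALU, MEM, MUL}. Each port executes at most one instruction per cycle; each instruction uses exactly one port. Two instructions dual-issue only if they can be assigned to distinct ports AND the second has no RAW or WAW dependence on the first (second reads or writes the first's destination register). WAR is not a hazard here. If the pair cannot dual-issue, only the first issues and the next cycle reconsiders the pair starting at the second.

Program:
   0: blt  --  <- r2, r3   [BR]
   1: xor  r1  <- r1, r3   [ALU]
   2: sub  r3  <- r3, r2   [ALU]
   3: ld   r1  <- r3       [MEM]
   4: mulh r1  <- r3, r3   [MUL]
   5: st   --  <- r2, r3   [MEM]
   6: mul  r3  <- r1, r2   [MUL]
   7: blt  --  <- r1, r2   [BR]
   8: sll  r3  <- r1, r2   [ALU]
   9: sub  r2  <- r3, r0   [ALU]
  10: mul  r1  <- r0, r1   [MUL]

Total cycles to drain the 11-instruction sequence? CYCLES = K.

CYCLES = 8

#0 head=0: blt.BR;xor.ALU i0,i1 2-wide
#1 head=2: sub.ALU i2 RAW r3
#2 head=3: ld.MEM i3 no-port MEM/MUL
#3 head=4: mulh.MUL i4 no-port MUL/MEM
#4 head=5: st.MEM i5 no-port MEM/MUL
#5 head=6: mul.MUL;blt.BR i6,i7 2-wide
#6 head=8: sll.ALU i8 RAW r3
#7 head=9: sub.ALU;mul.MUL i9,i10 2-wide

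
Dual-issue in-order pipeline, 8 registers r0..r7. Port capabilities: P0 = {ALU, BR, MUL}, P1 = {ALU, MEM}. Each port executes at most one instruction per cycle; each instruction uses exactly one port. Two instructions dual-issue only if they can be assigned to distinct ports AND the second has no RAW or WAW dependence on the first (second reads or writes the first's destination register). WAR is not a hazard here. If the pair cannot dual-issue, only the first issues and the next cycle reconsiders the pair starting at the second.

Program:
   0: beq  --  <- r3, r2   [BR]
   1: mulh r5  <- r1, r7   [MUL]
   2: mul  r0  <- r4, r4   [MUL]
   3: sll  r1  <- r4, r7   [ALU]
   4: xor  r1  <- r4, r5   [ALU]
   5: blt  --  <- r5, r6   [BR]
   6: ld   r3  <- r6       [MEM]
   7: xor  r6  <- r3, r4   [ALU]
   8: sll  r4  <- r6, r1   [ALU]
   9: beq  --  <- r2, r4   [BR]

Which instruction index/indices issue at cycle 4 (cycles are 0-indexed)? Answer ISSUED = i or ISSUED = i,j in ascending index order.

[0] i0  beq  -- no-port BR/MUL
[1] i1  mulh  -- no-port MUL/MUL
[2] i2,i3  mul/sll  -- dual
[3] i4,i5  xor/blt  -- dual
[4] i6  ld  -- RAW r3
[5] i7  xor  -- RAW r6
[6] i8  sll  -- RAW r4
[7] i9  beq  -- tail

ISSUED = 6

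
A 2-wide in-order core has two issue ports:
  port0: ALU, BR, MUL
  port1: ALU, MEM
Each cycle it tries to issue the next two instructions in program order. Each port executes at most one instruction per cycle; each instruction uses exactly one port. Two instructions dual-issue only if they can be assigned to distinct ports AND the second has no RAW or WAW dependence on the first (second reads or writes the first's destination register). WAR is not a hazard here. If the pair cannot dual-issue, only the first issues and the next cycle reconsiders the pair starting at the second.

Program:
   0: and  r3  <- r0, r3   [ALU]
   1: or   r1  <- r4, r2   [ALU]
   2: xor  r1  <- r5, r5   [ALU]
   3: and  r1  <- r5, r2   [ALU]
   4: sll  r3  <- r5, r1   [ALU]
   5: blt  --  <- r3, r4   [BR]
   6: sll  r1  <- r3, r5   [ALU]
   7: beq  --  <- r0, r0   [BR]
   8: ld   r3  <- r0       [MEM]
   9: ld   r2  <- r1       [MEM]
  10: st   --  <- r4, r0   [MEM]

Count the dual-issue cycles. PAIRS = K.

  cy0 -> i0,i1 (and/or) dual
  cy1 -> i2 (xor) WAW r1
  cy2 -> i3 (and) RAW r1
  cy3 -> i4 (sll) RAW r3
  cy4 -> i5,i6 (blt/sll) dual
  cy5 -> i7,i8 (beq/ld) dual
  cy6 -> i9 (ld) no-port MEM/MEM
  cy7 -> i10 (st) tail

PAIRS = 3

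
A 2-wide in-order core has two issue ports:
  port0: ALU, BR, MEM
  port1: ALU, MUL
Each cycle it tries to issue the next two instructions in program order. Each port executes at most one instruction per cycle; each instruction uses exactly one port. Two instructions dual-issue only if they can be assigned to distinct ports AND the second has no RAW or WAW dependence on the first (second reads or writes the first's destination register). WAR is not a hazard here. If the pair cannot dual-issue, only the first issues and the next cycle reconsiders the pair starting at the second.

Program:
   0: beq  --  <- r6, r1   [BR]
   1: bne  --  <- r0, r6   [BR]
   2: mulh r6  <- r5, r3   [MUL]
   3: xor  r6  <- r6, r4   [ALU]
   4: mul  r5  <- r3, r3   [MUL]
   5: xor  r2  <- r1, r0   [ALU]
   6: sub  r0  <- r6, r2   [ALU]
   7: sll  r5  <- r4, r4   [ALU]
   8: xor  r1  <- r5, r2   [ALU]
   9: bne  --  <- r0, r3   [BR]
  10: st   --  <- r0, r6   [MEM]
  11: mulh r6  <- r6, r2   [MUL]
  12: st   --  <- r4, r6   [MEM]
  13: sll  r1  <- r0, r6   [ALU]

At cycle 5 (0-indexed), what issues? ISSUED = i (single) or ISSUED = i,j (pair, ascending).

ISSUED = 8,9

0. beq.BR @i0  | no-port BR/BR
1. bne.BR mulh.MUL @i1,i2  | 2-wide
2. xor.ALU mul.MUL @i3,i4  | 2-wide
3. xor.ALU @i5  | RAW r2
4. sub.ALU sll.ALU @i6,i7  | 2-wide
5. xor.ALU bne.BR @i8,i9  | 2-wide
6. st.MEM mulh.MUL @i10,i11  | 2-wide
7. st.MEM sll.ALU @i12,i13  | 2-wide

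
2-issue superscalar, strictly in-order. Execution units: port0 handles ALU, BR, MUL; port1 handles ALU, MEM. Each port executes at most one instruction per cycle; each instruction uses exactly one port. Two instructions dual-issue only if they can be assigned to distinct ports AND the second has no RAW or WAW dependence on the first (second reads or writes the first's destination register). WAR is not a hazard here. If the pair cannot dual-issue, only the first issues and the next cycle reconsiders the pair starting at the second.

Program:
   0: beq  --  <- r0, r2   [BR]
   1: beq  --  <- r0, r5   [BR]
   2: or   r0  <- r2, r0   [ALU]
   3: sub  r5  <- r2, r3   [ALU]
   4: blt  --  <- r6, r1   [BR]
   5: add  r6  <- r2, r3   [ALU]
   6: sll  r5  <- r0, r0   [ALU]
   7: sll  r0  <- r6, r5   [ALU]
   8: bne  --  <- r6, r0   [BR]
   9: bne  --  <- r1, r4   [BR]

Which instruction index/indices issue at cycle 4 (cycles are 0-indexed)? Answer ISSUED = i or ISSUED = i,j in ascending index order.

ISSUED = 7

[0] i0  beq.BR  -- no-port BR/BR
[1] i1,i2  beq.BR+or.ALU  -- dual
[2] i3,i4  sub.ALU+blt.BR  -- dual
[3] i5,i6  add.ALU+sll.ALU  -- dual
[4] i7  sll.ALU  -- RAW r0
[5] i8  bne.BR  -- no-port BR/BR
[6] i9  bne.BR  -- tail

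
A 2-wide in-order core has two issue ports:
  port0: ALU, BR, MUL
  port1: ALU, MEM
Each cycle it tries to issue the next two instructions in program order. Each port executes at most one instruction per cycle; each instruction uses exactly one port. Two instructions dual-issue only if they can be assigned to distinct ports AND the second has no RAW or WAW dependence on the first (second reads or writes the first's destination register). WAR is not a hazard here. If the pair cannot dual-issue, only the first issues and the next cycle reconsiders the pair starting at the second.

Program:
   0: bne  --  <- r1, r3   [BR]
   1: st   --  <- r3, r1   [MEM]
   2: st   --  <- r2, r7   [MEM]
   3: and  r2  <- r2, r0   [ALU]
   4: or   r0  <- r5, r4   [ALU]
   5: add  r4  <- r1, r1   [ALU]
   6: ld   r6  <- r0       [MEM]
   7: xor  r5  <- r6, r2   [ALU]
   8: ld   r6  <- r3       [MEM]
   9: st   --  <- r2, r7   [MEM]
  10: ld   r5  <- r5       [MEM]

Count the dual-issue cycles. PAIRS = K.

PAIRS = 4

0. bne.BR st.MEM @i0&i1  | 2-wide
1. st.MEM and.ALU @i2&i3  | 2-wide
2. or.ALU add.ALU @i4&i5  | 2-wide
3. ld.MEM @i6  | RAW r6
4. xor.ALU ld.MEM @i7&i8  | 2-wide
5. st.MEM @i9  | no-port MEM/MEM
6. ld.MEM @i10  | tail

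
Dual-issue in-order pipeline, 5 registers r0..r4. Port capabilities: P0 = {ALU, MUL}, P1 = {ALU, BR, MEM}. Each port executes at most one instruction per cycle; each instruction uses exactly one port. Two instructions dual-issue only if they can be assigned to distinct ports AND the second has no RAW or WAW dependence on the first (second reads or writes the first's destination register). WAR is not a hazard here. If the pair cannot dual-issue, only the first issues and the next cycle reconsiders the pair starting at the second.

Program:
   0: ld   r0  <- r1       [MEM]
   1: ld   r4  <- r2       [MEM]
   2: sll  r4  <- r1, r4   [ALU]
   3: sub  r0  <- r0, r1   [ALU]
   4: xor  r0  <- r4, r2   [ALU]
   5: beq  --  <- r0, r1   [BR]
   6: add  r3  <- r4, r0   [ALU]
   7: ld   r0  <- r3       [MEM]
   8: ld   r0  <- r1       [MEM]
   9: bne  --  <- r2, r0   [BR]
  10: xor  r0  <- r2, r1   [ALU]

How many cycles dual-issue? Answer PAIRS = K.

0. ld @i0  | no-port MEM/MEM
1. ld @i1  | RAW+WAW r4
2. sll/sub @i2,i3  | 2-wide
3. xor @i4  | RAW r0
4. beq/add @i5,i6  | 2-wide
5. ld @i7  | no-port MEM/MEM
6. ld @i8  | no-port MEM/BR
7. bne/xor @i9,i10  | 2-wide

PAIRS = 3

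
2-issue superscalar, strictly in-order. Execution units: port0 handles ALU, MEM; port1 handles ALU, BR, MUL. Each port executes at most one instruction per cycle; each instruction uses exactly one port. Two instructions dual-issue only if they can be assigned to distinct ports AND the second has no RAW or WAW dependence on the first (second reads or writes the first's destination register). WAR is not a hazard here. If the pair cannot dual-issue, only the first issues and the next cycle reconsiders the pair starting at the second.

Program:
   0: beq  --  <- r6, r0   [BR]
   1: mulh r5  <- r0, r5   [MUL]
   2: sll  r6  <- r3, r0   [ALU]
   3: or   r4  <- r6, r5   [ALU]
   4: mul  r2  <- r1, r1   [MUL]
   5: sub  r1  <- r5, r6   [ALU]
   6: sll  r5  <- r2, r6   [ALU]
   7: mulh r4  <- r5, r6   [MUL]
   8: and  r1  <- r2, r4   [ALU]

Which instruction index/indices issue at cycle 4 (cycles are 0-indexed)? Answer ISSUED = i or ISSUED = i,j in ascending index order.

ISSUED = 7

c0: i0 beq.BR  no-port BR/MUL
c1: i1/i2 mulh.MUL+sll.ALU  2-wide
c2: i3/i4 or.ALU+mul.MUL  2-wide
c3: i5/i6 sub.ALU+sll.ALU  2-wide
c4: i7 mulh.MUL  RAW r4
c5: i8 and.ALU  tail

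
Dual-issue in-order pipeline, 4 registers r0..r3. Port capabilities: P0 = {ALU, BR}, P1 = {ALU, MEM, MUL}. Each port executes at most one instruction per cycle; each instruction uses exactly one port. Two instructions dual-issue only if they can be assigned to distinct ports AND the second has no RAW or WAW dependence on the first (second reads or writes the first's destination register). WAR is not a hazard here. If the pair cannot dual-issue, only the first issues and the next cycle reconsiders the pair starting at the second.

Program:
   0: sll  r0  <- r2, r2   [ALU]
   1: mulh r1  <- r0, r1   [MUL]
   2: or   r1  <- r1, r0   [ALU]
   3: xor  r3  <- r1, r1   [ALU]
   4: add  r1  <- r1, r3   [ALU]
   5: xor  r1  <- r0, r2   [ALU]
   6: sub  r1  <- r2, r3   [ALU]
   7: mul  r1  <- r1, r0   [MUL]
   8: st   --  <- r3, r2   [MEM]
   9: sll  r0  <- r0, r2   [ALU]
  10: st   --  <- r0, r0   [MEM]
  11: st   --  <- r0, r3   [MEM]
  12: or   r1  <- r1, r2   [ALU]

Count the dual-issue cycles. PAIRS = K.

PAIRS = 2

0. sll @i0  | RAW r0
1. mulh @i1  | RAW+WAW r1
2. or @i2  | RAW r1
3. xor @i3  | RAW r3
4. add @i4  | WAW r1
5. xor @i5  | WAW r1
6. sub @i6  | RAW+WAW r1
7. mul @i7  | no-port MUL/MEM
8. st sll @i8,i9  | 2-wide
9. st @i10  | no-port MEM/MEM
10. st or @i11,i12  | 2-wide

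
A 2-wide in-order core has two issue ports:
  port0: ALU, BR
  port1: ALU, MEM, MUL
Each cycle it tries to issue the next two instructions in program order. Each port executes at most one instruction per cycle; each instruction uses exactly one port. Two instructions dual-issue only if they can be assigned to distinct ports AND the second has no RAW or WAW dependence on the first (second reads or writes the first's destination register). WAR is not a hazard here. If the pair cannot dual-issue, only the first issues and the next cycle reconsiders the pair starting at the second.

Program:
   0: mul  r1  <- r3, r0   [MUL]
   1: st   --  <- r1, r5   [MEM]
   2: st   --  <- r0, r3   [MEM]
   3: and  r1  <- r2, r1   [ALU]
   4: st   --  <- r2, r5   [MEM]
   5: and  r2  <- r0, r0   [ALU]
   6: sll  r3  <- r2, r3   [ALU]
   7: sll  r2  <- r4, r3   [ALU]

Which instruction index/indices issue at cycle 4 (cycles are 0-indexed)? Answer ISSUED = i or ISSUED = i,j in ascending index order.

  cy0 -> i0 (mul.MUL) no-port MUL/MEM
  cy1 -> i1 (st.MEM) no-port MEM/MEM
  cy2 -> i2/i3 (st.MEM and.ALU) pair
  cy3 -> i4/i5 (st.MEM and.ALU) pair
  cy4 -> i6 (sll.ALU) RAW r3
  cy5 -> i7 (sll.ALU) tail

ISSUED = 6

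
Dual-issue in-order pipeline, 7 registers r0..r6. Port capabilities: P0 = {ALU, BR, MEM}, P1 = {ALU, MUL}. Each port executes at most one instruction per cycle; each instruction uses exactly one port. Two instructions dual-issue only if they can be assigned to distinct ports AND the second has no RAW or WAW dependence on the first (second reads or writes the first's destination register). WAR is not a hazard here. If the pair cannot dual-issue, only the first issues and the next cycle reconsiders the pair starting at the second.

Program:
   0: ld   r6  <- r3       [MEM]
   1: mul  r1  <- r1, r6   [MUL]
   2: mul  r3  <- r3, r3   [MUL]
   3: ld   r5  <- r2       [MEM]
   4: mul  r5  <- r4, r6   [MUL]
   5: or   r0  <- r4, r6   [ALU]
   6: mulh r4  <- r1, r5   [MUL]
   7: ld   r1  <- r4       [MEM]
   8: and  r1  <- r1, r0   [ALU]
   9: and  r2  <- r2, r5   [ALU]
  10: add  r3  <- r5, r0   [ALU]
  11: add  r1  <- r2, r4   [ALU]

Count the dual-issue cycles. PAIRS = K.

PAIRS = 4

#0 head=0: ld.MEM i0 RAW r6
#1 head=1: mul.MUL i1 no-port MUL/MUL
#2 head=2: mul.MUL ld.MEM i2,i3 dual
#3 head=4: mul.MUL or.ALU i4,i5 dual
#4 head=6: mulh.MUL i6 RAW r4
#5 head=7: ld.MEM i7 RAW+WAW r1
#6 head=8: and.ALU and.ALU i8,i9 dual
#7 head=10: add.ALU add.ALU i10,i11 dual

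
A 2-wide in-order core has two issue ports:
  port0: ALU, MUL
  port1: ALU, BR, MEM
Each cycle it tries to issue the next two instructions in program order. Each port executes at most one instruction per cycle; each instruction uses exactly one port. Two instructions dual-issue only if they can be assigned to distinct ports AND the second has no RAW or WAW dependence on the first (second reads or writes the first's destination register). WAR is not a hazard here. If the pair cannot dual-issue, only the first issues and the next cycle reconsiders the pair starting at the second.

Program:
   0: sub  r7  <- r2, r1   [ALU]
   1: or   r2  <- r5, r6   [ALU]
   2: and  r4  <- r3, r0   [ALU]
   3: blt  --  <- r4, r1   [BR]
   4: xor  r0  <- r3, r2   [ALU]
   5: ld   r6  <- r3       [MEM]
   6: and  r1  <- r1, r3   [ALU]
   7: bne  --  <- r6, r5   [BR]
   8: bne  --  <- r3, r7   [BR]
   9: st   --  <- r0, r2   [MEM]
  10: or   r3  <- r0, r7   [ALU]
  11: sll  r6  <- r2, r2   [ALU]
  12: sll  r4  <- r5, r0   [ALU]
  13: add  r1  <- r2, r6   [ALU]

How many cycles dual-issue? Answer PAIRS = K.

PAIRS = 5

  cy0 -> i0+i1 (sub;or) dual
  cy1 -> i2 (and) RAW r4
  cy2 -> i3+i4 (blt;xor) dual
  cy3 -> i5+i6 (ld;and) dual
  cy4 -> i7 (bne) no-port BR/BR
  cy5 -> i8 (bne) no-port BR/MEM
  cy6 -> i9+i10 (st;or) dual
  cy7 -> i11+i12 (sll;sll) dual
  cy8 -> i13 (add) tail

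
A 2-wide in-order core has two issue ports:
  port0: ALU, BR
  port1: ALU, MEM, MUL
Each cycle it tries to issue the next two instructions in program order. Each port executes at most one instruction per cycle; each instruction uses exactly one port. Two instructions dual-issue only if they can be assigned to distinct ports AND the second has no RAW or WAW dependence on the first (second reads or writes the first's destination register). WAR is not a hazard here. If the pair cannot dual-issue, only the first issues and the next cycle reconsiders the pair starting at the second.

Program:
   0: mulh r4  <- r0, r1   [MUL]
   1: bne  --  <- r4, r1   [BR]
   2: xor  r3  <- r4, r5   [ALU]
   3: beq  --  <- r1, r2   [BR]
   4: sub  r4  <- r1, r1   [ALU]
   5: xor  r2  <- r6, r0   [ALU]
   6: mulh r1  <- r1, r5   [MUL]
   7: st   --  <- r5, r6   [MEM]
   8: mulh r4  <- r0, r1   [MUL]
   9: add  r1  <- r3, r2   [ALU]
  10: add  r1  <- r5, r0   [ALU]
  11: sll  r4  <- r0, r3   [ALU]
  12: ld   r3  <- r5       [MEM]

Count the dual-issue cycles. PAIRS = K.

[0] i0  mulh  -- RAW r4
[1] i1+i2  bne/xor  -- pair
[2] i3+i4  beq/sub  -- pair
[3] i5+i6  xor/mulh  -- pair
[4] i7  st  -- no-port MEM/MUL
[5] i8+i9  mulh/add  -- pair
[6] i10+i11  add/sll  -- pair
[7] i12  ld  -- tail

PAIRS = 5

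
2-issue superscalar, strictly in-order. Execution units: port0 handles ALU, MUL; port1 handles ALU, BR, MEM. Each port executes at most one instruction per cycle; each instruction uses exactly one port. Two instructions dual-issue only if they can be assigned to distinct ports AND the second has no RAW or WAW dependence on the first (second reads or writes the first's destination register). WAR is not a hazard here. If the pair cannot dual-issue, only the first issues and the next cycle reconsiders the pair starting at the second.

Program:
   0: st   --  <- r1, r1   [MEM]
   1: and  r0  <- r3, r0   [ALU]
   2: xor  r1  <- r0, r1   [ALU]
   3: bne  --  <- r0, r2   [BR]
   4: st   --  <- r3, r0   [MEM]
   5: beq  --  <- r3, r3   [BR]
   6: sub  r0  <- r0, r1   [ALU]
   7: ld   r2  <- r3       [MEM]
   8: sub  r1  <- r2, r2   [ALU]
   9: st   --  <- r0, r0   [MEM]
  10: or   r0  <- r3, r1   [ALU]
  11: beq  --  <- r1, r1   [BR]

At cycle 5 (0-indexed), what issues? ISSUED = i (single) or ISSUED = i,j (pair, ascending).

  cy0 -> i0&i1 (st and) dual
  cy1 -> i2&i3 (xor bne) dual
  cy2 -> i4 (st) no-port MEM/BR
  cy3 -> i5&i6 (beq sub) dual
  cy4 -> i7 (ld) RAW r2
  cy5 -> i8&i9 (sub st) dual
  cy6 -> i10&i11 (or beq) dual

ISSUED = 8,9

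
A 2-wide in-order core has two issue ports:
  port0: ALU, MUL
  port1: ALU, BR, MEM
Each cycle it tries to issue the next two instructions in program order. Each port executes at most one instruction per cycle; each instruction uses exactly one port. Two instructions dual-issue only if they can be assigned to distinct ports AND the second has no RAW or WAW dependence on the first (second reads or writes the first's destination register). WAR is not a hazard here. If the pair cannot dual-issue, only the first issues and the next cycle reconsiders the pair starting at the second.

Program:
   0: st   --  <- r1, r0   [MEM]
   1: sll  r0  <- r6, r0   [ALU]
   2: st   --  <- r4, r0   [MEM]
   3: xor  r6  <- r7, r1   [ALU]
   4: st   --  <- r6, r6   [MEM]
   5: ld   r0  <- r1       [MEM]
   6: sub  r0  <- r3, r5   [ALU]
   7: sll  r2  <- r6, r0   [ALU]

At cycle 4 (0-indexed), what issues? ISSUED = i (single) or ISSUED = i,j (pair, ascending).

ISSUED = 6

  cy0 -> i0&i1 (st.MEM sll.ALU) pair
  cy1 -> i2&i3 (st.MEM xor.ALU) pair
  cy2 -> i4 (st.MEM) no-port MEM/MEM
  cy3 -> i5 (ld.MEM) WAW r0
  cy4 -> i6 (sub.ALU) RAW r0
  cy5 -> i7 (sll.ALU) tail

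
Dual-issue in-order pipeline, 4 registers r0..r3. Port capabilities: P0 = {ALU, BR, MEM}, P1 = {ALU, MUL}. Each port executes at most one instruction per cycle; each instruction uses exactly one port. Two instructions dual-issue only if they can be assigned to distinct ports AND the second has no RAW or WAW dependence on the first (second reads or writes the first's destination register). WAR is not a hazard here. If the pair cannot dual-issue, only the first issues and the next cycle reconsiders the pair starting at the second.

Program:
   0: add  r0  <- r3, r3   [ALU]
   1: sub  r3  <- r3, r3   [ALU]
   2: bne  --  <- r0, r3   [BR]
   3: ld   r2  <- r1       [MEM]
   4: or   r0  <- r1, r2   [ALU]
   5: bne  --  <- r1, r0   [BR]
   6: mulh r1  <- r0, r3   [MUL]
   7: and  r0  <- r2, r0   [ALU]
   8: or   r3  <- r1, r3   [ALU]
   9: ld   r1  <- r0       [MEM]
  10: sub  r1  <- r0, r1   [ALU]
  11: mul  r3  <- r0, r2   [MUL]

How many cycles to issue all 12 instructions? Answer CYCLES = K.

CYCLES = 8

t=0 i0+i1:add.ALU+sub.ALU ; 2-wide
t=1 i2:bne.BR ; no-port BR/MEM
t=2 i3:ld.MEM ; RAW r2
t=3 i4:or.ALU ; RAW r0
t=4 i5+i6:bne.BR+mulh.MUL ; 2-wide
t=5 i7+i8:and.ALU+or.ALU ; 2-wide
t=6 i9:ld.MEM ; RAW+WAW r1
t=7 i10+i11:sub.ALU+mul.MUL ; 2-wide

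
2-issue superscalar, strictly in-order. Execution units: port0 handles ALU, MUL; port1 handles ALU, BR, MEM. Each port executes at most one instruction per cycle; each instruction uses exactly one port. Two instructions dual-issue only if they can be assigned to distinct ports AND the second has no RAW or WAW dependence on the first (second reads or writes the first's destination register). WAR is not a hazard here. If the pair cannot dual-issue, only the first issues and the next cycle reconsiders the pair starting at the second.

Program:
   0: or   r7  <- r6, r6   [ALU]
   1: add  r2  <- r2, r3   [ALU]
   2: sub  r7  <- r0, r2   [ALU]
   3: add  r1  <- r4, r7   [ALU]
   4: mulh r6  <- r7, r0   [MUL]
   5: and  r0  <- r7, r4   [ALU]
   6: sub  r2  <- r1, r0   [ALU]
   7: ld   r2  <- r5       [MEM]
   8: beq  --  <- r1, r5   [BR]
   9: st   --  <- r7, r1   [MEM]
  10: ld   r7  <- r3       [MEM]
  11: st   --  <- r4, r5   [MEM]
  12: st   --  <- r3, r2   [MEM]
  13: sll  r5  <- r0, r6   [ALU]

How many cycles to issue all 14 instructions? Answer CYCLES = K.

CYCLES = 11

c0: i0&i1 or+add  pair
c1: i2 sub  RAW r7
c2: i3&i4 add+mulh  pair
c3: i5 and  RAW r0
c4: i6 sub  WAW r2
c5: i7 ld  no-port MEM/BR
c6: i8 beq  no-port BR/MEM
c7: i9 st  no-port MEM/MEM
c8: i10 ld  no-port MEM/MEM
c9: i11 st  no-port MEM/MEM
c10: i12&i13 st+sll  pair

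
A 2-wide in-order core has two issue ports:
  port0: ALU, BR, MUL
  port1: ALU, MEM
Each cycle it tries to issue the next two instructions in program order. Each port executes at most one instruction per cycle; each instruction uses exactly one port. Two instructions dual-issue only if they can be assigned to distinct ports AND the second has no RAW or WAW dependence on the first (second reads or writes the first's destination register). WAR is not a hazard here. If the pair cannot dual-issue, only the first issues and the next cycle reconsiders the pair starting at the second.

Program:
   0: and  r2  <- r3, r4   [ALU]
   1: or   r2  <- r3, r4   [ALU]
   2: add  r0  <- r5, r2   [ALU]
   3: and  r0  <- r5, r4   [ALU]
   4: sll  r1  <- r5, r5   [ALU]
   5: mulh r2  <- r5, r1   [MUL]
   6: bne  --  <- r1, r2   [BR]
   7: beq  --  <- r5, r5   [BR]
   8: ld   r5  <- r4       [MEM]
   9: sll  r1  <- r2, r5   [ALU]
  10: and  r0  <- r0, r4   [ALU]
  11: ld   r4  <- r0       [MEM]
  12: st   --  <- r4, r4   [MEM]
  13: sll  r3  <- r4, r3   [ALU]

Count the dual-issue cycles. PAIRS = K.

PAIRS = 4

#0 head=0: and i0 WAW r2
#1 head=1: or i1 RAW r2
#2 head=2: add i2 WAW r0
#3 head=3: and sll i3/i4 pair
#4 head=5: mulh i5 no-port MUL/BR
#5 head=6: bne i6 no-port BR/BR
#6 head=7: beq ld i7/i8 pair
#7 head=9: sll and i9/i10 pair
#8 head=11: ld i11 no-port MEM/MEM
#9 head=12: st sll i12/i13 pair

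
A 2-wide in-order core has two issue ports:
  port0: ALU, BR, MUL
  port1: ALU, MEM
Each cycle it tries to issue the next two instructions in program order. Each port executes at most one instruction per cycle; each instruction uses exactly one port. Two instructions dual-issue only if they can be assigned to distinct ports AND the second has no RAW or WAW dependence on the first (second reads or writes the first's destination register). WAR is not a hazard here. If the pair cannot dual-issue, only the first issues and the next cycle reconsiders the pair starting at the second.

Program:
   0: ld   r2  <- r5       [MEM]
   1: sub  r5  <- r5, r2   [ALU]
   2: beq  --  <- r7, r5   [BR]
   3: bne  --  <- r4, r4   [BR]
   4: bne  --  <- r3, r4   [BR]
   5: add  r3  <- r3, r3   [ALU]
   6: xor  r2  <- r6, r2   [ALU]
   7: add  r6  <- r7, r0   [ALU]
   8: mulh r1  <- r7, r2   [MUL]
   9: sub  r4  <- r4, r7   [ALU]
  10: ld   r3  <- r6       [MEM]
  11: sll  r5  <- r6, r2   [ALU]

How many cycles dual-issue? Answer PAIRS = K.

[0] i0  ld  -- RAW r2
[1] i1  sub  -- RAW r5
[2] i2  beq  -- no-port BR/BR
[3] i3  bne  -- no-port BR/BR
[4] i4+i5  bne/add  -- dual
[5] i6+i7  xor/add  -- dual
[6] i8+i9  mulh/sub  -- dual
[7] i10+i11  ld/sll  -- dual

PAIRS = 4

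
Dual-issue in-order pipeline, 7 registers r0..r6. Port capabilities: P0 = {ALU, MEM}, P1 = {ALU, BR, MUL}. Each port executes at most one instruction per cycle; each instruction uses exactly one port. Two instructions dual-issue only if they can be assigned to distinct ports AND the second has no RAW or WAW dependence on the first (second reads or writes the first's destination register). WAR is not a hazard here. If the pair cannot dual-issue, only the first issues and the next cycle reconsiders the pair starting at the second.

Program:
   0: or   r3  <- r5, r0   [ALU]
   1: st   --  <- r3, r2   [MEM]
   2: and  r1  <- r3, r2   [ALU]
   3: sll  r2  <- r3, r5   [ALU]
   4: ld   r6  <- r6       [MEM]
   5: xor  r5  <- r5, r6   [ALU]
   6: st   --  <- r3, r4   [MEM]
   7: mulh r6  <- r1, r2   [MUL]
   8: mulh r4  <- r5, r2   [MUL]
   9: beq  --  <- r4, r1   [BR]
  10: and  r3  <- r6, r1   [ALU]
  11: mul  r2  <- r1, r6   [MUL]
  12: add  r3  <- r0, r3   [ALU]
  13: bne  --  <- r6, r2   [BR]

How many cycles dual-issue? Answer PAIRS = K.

PAIRS = 5

t=0 i0:or.ALU ; RAW r3
t=1 i1,i2:st.MEM/and.ALU ; 2-wide
t=2 i3,i4:sll.ALU/ld.MEM ; 2-wide
t=3 i5,i6:xor.ALU/st.MEM ; 2-wide
t=4 i7:mulh.MUL ; no-port MUL/MUL
t=5 i8:mulh.MUL ; no-port MUL/BR
t=6 i9,i10:beq.BR/and.ALU ; 2-wide
t=7 i11,i12:mul.MUL/add.ALU ; 2-wide
t=8 i13:bne.BR ; tail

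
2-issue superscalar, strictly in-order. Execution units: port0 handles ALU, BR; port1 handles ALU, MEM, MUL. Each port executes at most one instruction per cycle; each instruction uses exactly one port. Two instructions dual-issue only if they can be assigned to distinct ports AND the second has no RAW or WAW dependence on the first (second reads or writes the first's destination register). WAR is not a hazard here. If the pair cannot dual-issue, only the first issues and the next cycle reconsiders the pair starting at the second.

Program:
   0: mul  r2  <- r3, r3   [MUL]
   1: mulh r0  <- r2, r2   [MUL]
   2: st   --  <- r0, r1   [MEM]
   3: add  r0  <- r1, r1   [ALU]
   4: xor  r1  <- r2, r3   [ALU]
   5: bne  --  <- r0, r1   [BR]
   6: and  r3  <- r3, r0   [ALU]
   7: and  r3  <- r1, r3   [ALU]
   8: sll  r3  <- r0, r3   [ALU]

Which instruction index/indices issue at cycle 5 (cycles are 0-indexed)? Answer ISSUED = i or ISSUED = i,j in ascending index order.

c0: i0 mul  no-port MUL/MUL
c1: i1 mulh  no-port MUL/MEM
c2: i2,i3 st/add  pair
c3: i4 xor  RAW r1
c4: i5,i6 bne/and  pair
c5: i7 and  RAW+WAW r3
c6: i8 sll  tail

ISSUED = 7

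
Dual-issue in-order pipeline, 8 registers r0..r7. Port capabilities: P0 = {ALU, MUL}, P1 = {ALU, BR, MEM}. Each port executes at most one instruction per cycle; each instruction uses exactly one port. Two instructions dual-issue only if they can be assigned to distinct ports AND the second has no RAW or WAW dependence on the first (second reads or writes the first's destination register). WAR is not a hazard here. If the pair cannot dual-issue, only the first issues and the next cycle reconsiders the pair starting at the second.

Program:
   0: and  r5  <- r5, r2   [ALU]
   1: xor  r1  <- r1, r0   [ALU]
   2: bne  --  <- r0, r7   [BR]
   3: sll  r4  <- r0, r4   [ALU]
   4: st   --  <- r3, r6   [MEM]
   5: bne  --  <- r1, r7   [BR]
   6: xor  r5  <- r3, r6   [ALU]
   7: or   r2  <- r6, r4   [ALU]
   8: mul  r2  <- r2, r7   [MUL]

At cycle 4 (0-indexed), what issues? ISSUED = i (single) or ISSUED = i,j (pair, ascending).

#0 head=0: and.ALU+xor.ALU i0,i1 dual
#1 head=2: bne.BR+sll.ALU i2,i3 dual
#2 head=4: st.MEM i4 no-port MEM/BR
#3 head=5: bne.BR+xor.ALU i5,i6 dual
#4 head=7: or.ALU i7 RAW+WAW r2
#5 head=8: mul.MUL i8 tail

ISSUED = 7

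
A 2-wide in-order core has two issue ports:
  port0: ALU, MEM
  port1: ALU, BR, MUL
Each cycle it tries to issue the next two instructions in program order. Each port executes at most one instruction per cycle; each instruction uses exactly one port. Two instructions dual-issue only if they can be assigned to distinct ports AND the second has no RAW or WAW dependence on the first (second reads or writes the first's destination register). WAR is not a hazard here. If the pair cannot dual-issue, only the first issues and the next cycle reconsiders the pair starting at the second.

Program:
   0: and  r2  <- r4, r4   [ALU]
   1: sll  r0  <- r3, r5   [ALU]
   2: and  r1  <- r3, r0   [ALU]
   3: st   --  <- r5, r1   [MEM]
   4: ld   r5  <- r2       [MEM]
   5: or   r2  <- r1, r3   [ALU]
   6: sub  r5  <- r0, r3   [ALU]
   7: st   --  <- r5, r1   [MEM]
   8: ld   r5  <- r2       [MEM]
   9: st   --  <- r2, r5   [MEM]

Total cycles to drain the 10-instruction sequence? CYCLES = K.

CYCLES = 8

t=0 i0,i1:and.ALU+sll.ALU ; 2-wide
t=1 i2:and.ALU ; RAW r1
t=2 i3:st.MEM ; no-port MEM/MEM
t=3 i4,i5:ld.MEM+or.ALU ; 2-wide
t=4 i6:sub.ALU ; RAW r5
t=5 i7:st.MEM ; no-port MEM/MEM
t=6 i8:ld.MEM ; no-port MEM/MEM
t=7 i9:st.MEM ; tail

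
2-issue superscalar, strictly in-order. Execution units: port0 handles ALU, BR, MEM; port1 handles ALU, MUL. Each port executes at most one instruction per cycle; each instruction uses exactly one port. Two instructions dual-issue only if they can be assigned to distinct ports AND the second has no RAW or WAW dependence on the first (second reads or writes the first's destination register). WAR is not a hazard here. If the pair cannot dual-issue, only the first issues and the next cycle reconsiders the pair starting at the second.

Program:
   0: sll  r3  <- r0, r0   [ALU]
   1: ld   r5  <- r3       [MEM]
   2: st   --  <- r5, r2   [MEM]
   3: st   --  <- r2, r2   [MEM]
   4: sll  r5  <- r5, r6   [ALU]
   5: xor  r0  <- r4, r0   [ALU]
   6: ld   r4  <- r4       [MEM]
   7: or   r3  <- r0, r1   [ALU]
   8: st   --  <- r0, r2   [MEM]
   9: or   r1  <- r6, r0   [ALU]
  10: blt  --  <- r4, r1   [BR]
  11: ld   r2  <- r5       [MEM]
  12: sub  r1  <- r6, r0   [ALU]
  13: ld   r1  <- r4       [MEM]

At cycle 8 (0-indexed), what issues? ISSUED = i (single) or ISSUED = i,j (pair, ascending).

#0 head=0: sll i0 RAW r3
#1 head=1: ld i1 no-port MEM/MEM
#2 head=2: st i2 no-port MEM/MEM
#3 head=3: st+sll i3+i4 2-wide
#4 head=5: xor+ld i5+i6 2-wide
#5 head=7: or+st i7+i8 2-wide
#6 head=9: or i9 RAW r1
#7 head=10: blt i10 no-port BR/MEM
#8 head=11: ld+sub i11+i12 2-wide
#9 head=13: ld i13 tail

ISSUED = 11,12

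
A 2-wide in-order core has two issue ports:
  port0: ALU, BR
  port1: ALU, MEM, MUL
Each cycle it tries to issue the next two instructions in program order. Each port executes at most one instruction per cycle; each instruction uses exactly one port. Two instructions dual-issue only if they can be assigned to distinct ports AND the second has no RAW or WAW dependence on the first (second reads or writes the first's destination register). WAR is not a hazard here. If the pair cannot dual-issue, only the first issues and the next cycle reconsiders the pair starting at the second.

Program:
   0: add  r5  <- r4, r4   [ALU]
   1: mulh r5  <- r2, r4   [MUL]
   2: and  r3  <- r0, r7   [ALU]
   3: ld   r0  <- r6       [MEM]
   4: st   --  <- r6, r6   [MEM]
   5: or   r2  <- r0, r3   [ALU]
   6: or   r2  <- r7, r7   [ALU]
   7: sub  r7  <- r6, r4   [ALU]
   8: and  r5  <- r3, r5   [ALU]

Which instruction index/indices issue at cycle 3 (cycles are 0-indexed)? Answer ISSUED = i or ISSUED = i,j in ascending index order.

ISSUED = 4,5

c0: i0 add.ALU  WAW r5
c1: i1/i2 mulh.MUL and.ALU  2-wide
c2: i3 ld.MEM  no-port MEM/MEM
c3: i4/i5 st.MEM or.ALU  2-wide
c4: i6/i7 or.ALU sub.ALU  2-wide
c5: i8 and.ALU  tail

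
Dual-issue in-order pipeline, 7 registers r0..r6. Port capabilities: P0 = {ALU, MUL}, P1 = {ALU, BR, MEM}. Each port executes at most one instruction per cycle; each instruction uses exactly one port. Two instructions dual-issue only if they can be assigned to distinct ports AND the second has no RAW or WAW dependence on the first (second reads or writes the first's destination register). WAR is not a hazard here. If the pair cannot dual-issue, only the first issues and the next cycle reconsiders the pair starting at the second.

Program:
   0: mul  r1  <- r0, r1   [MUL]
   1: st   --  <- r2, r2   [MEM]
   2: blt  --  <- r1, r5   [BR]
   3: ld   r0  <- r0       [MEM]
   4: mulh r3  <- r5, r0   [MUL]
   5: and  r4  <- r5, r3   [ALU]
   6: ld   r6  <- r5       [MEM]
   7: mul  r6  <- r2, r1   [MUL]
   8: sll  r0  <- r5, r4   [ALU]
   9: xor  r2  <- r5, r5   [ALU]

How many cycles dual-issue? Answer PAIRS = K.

t=0 i0+i1:mul.MUL/st.MEM ; 2-wide
t=1 i2:blt.BR ; no-port BR/MEM
t=2 i3:ld.MEM ; RAW r0
t=3 i4:mulh.MUL ; RAW r3
t=4 i5+i6:and.ALU/ld.MEM ; 2-wide
t=5 i7+i8:mul.MUL/sll.ALU ; 2-wide
t=6 i9:xor.ALU ; tail

PAIRS = 3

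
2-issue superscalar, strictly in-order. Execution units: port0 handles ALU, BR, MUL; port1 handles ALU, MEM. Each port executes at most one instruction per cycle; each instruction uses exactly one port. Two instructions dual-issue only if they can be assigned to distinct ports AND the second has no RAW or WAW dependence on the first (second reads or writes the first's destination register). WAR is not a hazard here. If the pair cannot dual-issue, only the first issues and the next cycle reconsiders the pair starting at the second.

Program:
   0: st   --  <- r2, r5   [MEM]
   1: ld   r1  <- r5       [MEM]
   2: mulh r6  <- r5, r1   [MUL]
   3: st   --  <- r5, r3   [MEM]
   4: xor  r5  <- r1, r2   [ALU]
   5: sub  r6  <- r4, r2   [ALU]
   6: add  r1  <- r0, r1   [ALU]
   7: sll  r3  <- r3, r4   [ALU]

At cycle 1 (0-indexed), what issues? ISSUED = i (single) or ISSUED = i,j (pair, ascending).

  cy0 -> i0 (st) no-port MEM/MEM
  cy1 -> i1 (ld) RAW r1
  cy2 -> i2&i3 (mulh+st) 2-wide
  cy3 -> i4&i5 (xor+sub) 2-wide
  cy4 -> i6&i7 (add+sll) 2-wide

ISSUED = 1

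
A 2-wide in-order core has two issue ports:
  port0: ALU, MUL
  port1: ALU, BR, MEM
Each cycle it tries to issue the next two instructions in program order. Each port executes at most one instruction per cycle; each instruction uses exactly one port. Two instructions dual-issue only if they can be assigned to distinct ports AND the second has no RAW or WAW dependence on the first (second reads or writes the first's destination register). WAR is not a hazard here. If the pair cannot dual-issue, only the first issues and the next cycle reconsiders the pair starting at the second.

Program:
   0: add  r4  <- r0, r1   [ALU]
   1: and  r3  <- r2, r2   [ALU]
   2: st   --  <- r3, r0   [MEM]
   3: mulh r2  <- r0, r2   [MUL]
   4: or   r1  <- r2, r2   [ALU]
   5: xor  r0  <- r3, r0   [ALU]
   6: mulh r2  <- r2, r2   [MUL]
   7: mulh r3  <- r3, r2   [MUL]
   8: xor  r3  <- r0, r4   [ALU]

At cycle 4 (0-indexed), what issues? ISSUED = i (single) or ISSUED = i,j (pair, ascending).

c0: i0+i1 add+and  2-wide
c1: i2+i3 st+mulh  2-wide
c2: i4+i5 or+xor  2-wide
c3: i6 mulh  no-port MUL/MUL
c4: i7 mulh  WAW r3
c5: i8 xor  tail

ISSUED = 7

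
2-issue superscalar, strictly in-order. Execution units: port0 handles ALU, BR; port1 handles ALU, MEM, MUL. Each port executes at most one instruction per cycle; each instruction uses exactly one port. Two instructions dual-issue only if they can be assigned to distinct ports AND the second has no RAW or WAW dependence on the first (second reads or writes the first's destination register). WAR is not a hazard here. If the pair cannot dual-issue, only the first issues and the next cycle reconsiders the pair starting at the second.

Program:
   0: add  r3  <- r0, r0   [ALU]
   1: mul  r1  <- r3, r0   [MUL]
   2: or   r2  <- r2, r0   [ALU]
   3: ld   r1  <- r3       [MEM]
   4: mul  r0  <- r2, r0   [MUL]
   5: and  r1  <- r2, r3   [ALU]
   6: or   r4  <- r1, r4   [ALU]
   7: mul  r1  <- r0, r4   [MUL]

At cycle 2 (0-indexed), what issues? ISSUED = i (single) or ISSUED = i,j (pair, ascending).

t=0 i0:add.ALU ; RAW r3
t=1 i1,i2:mul.MUL or.ALU ; pair
t=2 i3:ld.MEM ; no-port MEM/MUL
t=3 i4,i5:mul.MUL and.ALU ; pair
t=4 i6:or.ALU ; RAW r4
t=5 i7:mul.MUL ; tail

ISSUED = 3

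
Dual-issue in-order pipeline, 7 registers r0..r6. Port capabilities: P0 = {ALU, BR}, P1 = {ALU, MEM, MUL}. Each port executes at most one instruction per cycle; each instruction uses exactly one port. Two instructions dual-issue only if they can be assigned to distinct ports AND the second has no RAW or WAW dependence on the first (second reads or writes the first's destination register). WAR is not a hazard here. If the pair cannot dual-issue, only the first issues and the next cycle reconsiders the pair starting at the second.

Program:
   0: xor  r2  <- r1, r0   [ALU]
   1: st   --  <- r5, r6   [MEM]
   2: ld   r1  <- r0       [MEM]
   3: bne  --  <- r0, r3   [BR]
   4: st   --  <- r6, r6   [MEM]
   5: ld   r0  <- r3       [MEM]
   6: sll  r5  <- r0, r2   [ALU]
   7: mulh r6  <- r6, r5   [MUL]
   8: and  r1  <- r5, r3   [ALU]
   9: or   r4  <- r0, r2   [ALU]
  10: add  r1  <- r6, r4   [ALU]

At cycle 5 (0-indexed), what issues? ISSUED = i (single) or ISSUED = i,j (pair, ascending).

0. xor.ALU;st.MEM @i0+i1  | dual
1. ld.MEM;bne.BR @i2+i3  | dual
2. st.MEM @i4  | no-port MEM/MEM
3. ld.MEM @i5  | RAW r0
4. sll.ALU @i6  | RAW r5
5. mulh.MUL;and.ALU @i7+i8  | dual
6. or.ALU @i9  | RAW r4
7. add.ALU @i10  | tail

ISSUED = 7,8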